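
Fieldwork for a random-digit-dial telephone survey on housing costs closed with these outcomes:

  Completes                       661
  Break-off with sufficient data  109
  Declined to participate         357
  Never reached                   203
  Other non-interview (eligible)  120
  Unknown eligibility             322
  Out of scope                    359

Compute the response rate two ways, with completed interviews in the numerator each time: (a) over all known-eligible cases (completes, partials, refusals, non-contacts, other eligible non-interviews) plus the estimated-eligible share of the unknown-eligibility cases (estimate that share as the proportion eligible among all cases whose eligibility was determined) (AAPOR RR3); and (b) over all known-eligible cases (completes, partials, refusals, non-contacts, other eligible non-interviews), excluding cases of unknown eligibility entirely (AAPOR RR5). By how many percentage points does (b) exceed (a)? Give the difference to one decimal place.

Num = 661
Determined eligible = 661 + 109 + 357 + 203 + 120 = 1450
e = 1450 / (1450 + 359) = 1450 / 1809 = 0.8015
Estimated eligible among unknowns = 0.8015 × 322 = 258.08
Base = 1450 + 258.08 = 1708.08
RR3 = 661 / 1708.08 = 0.3870
Base = 661 + 109 + 357 + 203 + 120 = 1450
RR5 = 661 / 1450 = 0.4559
Difference = 45.59 − 38.70 = 6.89 percentage points

6.9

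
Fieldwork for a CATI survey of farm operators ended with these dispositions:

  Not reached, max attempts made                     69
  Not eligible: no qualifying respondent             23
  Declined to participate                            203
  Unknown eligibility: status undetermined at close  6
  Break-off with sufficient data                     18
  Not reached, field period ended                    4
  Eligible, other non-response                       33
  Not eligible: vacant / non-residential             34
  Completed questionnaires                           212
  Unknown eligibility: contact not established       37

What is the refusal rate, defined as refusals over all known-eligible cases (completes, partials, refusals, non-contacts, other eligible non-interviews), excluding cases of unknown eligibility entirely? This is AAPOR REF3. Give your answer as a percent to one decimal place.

Never reached = 4 + 69 = 73
Unknown eligibility = 37 + 6 = 43
Screened out, ineligible = 23 + 34 = 57
Top → 203
Denominator → 212 + 18 + 203 + 73 + 33 = 539
REF3 = 203 / 539 = 0.3766

37.7%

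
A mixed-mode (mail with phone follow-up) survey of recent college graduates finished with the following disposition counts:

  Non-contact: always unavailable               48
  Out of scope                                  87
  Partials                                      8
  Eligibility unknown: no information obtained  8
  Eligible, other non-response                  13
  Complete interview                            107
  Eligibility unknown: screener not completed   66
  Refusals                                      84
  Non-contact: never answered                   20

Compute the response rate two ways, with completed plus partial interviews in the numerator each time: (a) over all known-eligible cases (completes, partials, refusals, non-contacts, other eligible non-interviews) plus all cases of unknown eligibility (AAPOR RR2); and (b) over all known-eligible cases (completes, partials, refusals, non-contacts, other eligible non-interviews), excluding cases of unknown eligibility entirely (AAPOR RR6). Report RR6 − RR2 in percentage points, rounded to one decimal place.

Never reached = 20 + 48 = 68
Unknown eligibility = 66 + 8 = 74
Num: 107 + 8 = 115
Denominator: 107 + 8 + 84 + 68 + 13 + 74 = 354
RR2 = 115 / 354 = 0.3249
Denominator: 107 + 8 + 84 + 68 + 13 = 280
RR6 = 115 / 280 = 0.4107
Difference = 41.07 − 32.49 = 8.58 percentage points

8.6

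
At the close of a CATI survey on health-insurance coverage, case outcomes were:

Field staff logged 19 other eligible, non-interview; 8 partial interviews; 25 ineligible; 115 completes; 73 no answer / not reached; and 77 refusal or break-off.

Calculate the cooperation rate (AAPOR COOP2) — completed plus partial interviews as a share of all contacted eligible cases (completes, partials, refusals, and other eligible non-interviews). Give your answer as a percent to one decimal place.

Num = 115 + 8 = 123
Base = 115 + 8 + 77 + 19 = 219
COOP2 = 123 / 219 = 0.5616

56.2%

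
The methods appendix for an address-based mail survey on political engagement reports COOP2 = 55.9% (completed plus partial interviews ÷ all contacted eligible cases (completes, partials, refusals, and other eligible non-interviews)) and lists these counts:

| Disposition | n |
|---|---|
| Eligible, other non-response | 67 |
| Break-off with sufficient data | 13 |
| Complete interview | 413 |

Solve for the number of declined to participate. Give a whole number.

269

Top: 413 + 13 = 426
COOP2 = 426 / D = 0.559
D = 426 / 0.559 = 762.1
Rest of base = 493
declined to participate = 762.1 − 493 ≈ 269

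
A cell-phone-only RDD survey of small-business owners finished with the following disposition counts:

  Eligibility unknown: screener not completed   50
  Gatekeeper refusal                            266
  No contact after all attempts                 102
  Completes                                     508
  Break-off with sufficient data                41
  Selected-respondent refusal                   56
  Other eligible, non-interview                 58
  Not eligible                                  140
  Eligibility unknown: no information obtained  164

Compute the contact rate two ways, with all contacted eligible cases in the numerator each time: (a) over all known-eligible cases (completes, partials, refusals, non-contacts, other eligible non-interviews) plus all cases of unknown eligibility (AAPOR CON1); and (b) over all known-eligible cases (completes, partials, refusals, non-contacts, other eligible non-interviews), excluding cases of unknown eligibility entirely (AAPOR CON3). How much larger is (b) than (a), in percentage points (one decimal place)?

Refusal or break-off = 266 + 56 = 322
Unknown if eligible = 50 + 164 = 214
Num: 508 + 41 + 322 + 58 = 929
Base: 508 + 41 + 322 + 102 + 58 + 214 = 1245
CON1 = 929 / 1245 = 0.7462
Base: 508 + 41 + 322 + 102 + 58 = 1031
CON3 = 929 / 1031 = 0.9011
Difference = 90.11 − 74.62 = 15.49 percentage points

15.5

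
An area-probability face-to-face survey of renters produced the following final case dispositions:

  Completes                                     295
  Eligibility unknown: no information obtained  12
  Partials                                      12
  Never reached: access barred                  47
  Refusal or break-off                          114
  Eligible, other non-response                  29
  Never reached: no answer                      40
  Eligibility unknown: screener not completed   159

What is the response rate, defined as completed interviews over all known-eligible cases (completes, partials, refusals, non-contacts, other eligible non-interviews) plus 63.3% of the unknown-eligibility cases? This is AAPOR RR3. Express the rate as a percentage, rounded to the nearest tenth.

45.7%

No contact after all attempts = 40 + 47 = 87
Eligibility not determined = 159 + 12 = 171
Top → 295
Determined eligible → 295 + 12 + 114 + 87 + 29 = 537
Estimated eligible among unknowns → 0.6330 × 171 = 108.24
Denominator → 537 + 108.24 = 645.24
RR3 = 295 / 645.24 = 0.4572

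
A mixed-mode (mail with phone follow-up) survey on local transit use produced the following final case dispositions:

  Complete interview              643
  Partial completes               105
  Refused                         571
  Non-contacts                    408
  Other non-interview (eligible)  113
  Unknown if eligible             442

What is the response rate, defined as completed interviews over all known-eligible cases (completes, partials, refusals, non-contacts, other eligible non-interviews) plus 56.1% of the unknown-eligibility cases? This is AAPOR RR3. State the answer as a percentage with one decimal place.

30.8%

Num: 643
Eligible (known): 643 + 105 + 571 + 408 + 113 = 1840
Eligible share of unknowns: 0.5610 × 442 = 247.96
Base: 1840 + 247.96 = 2087.96
RR3 = 643 / 2087.96 = 0.3080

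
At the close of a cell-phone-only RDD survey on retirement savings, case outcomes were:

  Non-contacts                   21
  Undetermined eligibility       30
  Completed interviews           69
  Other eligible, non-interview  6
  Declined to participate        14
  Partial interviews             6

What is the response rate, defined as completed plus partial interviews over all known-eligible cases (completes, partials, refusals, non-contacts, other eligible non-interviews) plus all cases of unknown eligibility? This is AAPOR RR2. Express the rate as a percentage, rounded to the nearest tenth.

Numerator: 69 + 6 = 75
Denominator: 69 + 6 + 14 + 21 + 6 + 30 = 146
RR2 = 75 / 146 = 0.5137

51.4%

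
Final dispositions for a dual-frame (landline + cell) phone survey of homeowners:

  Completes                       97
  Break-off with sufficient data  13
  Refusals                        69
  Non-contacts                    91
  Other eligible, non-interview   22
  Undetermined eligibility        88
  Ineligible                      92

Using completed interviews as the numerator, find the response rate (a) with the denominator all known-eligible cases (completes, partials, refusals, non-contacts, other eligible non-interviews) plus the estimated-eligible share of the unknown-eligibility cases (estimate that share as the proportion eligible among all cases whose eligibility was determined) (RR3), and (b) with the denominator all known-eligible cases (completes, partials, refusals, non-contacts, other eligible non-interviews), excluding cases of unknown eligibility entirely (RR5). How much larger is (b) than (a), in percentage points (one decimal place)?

Numerator = 97
Eligible (known) = 97 + 13 + 69 + 91 + 22 = 292
e = 292 / (292 + 92) = 292 / 384 = 0.7604
Eligible share of unknowns = 0.7604 × 88 = 66.92
Denominator = 292 + 66.92 = 358.92
RR3 = 97 / 358.92 = 0.2703
Denominator = 97 + 13 + 69 + 91 + 22 = 292
RR5 = 97 / 292 = 0.3322
Difference = 33.22 − 27.03 = 6.19 percentage points

6.2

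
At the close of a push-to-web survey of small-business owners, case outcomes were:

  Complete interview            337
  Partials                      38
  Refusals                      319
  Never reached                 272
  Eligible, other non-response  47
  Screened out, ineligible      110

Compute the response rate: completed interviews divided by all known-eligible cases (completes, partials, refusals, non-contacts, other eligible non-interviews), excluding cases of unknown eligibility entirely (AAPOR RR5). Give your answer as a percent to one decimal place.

Numerator = 337
Base = 337 + 38 + 319 + 272 + 47 = 1013
RR5 = 337 / 1013 = 0.3327

33.3%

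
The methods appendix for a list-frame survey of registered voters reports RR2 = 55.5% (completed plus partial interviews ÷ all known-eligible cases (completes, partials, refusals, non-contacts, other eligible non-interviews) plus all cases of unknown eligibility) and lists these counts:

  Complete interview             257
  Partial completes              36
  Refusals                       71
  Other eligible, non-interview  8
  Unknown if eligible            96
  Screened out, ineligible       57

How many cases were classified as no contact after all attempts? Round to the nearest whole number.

60

Top = 257 + 36 = 293
RR2 = 293 / D = 0.555
D = 293 / 0.555 = 527.9
Rest of base = 468
no contact after all attempts = 527.9 − 468 ≈ 60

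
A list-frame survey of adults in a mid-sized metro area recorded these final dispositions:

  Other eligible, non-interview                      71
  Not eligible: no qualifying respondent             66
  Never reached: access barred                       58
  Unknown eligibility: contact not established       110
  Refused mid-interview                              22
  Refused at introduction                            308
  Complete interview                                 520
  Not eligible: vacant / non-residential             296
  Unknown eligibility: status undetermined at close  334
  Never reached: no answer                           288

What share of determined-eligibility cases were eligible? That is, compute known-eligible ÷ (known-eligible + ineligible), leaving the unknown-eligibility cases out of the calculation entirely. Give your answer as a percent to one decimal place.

77.8%

Refused = 308 + 22 = 330
No answer / not reached = 288 + 58 = 346
Unknown if eligible = 110 + 334 = 444
Ineligible = 66 + 296 = 362
Eligible (known) = 520 + 330 + 346 + 71 = 1267
e = 1267 / (1267 + 362) = 1267 / 1629 = 0.7778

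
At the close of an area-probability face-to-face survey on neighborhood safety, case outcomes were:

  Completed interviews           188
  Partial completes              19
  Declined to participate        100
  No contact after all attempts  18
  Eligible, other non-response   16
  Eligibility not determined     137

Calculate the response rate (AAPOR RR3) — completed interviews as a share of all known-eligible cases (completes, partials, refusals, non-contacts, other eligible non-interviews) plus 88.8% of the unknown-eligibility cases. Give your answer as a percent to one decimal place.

Num = 188
Known eligible = 188 + 19 + 100 + 18 + 16 = 341
e × U = 0.8880 × 137 = 121.66
Denominator = 341 + 121.66 = 462.66
RR3 = 188 / 462.66 = 0.4063

40.6%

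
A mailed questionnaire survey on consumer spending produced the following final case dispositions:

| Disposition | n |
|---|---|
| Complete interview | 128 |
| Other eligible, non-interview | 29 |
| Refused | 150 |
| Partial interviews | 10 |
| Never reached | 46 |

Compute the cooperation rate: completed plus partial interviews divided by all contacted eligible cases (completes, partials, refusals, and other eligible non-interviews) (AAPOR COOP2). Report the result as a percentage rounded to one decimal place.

Top: 128 + 10 = 138
Denominator: 128 + 10 + 150 + 29 = 317
COOP2 = 138 / 317 = 0.4353

43.5%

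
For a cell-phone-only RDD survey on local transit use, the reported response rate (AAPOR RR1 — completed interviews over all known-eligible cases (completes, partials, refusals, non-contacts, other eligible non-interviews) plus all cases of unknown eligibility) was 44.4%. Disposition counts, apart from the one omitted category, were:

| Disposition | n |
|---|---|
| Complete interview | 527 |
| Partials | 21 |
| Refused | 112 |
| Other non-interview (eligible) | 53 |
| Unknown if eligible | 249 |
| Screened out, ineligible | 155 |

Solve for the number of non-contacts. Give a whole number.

225

RR1 = 527 / D = 0.444
D = 527 / 0.444 = 1186.9
Rest of base = 962
non-contacts = 1186.9 − 962 ≈ 225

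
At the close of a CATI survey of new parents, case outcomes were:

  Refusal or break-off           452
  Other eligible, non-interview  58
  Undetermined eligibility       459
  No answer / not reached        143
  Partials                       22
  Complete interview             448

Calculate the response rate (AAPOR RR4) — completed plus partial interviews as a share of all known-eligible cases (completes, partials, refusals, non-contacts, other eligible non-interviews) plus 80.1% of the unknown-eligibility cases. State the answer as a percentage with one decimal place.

31.5%

Numerator → 448 + 22 = 470
Known eligible → 448 + 22 + 452 + 143 + 58 = 1123
Estimated eligible among unknowns → 0.8010 × 459 = 367.66
Denominator → 1123 + 367.66 = 1490.66
RR4 = 470 / 1490.66 = 0.3153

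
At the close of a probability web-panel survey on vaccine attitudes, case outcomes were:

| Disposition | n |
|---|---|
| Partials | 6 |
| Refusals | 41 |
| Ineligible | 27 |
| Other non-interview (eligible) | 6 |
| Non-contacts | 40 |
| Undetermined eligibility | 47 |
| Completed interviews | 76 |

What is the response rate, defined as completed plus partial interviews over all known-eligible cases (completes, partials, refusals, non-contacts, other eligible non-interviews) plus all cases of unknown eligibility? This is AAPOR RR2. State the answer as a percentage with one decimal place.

Top = 76 + 6 = 82
Denominator = 76 + 6 + 41 + 40 + 6 + 47 = 216
RR2 = 82 / 216 = 0.3796

38.0%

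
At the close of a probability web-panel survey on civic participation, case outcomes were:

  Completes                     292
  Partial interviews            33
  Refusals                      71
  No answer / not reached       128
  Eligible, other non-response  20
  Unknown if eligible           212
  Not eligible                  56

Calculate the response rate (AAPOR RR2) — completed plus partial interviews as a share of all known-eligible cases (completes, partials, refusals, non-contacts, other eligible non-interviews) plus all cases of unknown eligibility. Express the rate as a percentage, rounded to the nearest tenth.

43.0%

Top: 292 + 33 = 325
Base: 292 + 33 + 71 + 128 + 20 + 212 = 756
RR2 = 325 / 756 = 0.4299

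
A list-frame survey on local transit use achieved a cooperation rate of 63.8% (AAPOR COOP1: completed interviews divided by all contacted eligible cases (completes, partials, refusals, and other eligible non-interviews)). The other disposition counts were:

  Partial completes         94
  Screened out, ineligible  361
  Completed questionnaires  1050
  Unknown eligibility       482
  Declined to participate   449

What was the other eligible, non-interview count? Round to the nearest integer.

COOP1 = 1050 / D = 0.638
D = 1050 / 0.638 = 1645.8
Rest of base = 1593
other eligible, non-interview = 1645.8 − 1593 ≈ 53

53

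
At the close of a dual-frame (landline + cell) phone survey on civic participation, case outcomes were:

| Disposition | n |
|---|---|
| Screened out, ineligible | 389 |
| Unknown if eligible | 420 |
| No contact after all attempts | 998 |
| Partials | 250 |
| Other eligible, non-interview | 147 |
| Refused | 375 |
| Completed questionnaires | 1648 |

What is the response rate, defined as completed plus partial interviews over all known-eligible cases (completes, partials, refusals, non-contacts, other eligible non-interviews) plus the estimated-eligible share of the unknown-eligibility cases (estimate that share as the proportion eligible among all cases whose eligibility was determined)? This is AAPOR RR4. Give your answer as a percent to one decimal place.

50.0%

Numerator = 1648 + 250 = 1898
Known eligible = 1648 + 250 + 375 + 998 + 147 = 3418
e = 3418 / (3418 + 389) = 3418 / 3807 = 0.8978
Eligible share of unknowns = 0.8978 × 420 = 377.08
Base = 3418 + 377.08 = 3795.08
RR4 = 1898 / 3795.08 = 0.5001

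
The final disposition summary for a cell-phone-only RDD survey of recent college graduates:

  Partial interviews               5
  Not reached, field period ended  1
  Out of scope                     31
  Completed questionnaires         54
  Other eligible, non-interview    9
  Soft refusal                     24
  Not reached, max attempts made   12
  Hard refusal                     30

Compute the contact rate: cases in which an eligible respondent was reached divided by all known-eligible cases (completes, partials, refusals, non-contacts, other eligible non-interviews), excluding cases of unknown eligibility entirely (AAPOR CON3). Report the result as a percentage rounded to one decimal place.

Refusals = 30 + 24 = 54
Non-contacts = 1 + 12 = 13
Num = 54 + 5 + 54 + 9 = 122
Denominator = 54 + 5 + 54 + 13 + 9 = 135
CON3 = 122 / 135 = 0.9037

90.4%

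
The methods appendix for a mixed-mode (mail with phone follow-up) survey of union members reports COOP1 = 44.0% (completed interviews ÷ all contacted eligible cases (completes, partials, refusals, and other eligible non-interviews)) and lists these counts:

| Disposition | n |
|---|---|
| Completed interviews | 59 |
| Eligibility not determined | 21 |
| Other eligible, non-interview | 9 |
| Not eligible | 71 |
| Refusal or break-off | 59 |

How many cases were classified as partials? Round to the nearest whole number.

COOP1 = 59 / D = 0.440
D = 59 / 0.440 = 134.1
Remaining denominator categories sum to 127
partials = 134.1 − 127 ≈ 7

7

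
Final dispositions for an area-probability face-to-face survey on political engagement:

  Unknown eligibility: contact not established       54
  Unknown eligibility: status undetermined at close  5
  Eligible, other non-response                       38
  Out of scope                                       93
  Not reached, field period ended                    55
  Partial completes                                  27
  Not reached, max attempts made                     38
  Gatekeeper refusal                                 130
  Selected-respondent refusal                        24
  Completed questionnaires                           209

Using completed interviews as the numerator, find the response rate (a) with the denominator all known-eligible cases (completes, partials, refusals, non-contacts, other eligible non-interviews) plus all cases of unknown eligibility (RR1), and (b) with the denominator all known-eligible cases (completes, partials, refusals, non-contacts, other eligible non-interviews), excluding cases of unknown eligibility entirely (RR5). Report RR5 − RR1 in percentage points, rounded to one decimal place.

4.1

Declined to participate = 130 + 24 = 154
No contact after all attempts = 55 + 38 = 93
Unknown if eligible = 54 + 5 = 59
Numerator → 209
Base → 209 + 27 + 154 + 93 + 38 + 59 = 580
RR1 = 209 / 580 = 0.3603
Base → 209 + 27 + 154 + 93 + 38 = 521
RR5 = 209 / 521 = 0.4012
Difference = 40.12 − 36.03 = 4.09 percentage points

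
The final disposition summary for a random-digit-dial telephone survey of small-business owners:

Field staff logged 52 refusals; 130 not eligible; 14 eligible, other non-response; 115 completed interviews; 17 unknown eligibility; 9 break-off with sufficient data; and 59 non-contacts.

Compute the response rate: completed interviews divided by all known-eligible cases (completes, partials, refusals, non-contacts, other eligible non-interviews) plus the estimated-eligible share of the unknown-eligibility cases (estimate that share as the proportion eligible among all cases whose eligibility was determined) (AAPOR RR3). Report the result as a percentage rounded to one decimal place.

Top → 115
Known eligible → 115 + 9 + 52 + 59 + 14 = 249
e = 249 / (249 + 130) = 249 / 379 = 0.6570
Eligible share of unknowns → 0.6570 × 17 = 11.17
Base → 249 + 11.17 = 260.17
RR3 = 115 / 260.17 = 0.4420

44.2%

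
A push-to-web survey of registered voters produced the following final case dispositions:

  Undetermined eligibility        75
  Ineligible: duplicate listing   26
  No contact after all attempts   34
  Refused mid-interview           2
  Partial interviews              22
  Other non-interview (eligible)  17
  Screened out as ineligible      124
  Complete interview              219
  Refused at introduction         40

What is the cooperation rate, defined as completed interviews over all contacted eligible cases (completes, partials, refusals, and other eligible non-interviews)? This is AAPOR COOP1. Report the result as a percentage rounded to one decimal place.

73.0%

Declined to participate = 40 + 2 = 42
Out of scope = 124 + 26 = 150
Numerator = 219
Denominator = 219 + 22 + 42 + 17 = 300
COOP1 = 219 / 300 = 0.7300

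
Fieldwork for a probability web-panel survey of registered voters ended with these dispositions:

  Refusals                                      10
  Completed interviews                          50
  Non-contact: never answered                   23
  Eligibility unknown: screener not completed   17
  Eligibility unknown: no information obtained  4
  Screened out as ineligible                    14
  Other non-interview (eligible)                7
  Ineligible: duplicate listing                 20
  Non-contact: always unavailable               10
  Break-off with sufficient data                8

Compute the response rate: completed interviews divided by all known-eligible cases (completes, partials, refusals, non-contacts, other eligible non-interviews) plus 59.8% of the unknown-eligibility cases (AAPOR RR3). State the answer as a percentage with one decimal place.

41.5%

Never reached = 23 + 10 = 33
Eligibility not determined = 17 + 4 = 21
Ineligible = 14 + 20 = 34
Num = 50
Known eligible = 50 + 8 + 10 + 33 + 7 = 108
Eligible share of unknowns = 0.5980 × 21 = 12.56
Denom = 108 + 12.56 = 120.56
RR3 = 50 / 120.56 = 0.4147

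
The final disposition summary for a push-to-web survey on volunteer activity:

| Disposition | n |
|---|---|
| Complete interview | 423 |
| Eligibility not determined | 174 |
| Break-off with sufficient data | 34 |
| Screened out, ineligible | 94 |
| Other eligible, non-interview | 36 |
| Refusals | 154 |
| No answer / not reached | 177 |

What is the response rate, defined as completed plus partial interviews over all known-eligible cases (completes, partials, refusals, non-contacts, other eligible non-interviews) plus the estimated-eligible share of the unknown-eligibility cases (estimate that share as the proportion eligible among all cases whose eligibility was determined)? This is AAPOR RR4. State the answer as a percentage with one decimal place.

46.6%

Numerator: 423 + 34 = 457
Determined eligible: 423 + 34 + 154 + 177 + 36 = 824
e = 824 / (824 + 94) = 824 / 918 = 0.8976
Eligible share of unknowns: 0.8976 × 174 = 156.18
Base: 824 + 156.18 = 980.18
RR4 = 457 / 980.18 = 0.4662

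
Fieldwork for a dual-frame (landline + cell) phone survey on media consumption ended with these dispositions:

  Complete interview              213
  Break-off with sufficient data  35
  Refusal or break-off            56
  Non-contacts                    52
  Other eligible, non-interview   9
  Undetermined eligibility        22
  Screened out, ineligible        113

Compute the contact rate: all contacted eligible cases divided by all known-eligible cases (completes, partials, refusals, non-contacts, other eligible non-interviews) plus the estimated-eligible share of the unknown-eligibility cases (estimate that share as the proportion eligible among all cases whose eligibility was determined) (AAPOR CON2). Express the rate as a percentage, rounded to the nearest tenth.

82.0%

Numerator = 213 + 35 + 56 + 9 = 313
Eligible (known) = 213 + 35 + 56 + 52 + 9 = 365
e = 365 / (365 + 113) = 365 / 478 = 0.7636
Eligible share of unknowns = 0.7636 × 22 = 16.80
Base = 365 + 16.80 = 381.80
CON2 = 313 / 381.80 = 0.8198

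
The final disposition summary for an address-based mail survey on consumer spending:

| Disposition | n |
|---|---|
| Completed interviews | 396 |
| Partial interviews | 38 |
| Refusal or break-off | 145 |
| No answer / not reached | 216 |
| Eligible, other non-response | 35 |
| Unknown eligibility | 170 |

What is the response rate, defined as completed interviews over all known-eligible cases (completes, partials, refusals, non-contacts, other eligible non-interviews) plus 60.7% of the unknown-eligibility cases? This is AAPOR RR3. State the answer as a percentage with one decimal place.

Top → 396
Known eligible → 396 + 38 + 145 + 216 + 35 = 830
Eligible share of unknowns → 0.6070 × 170 = 103.19
Denom → 830 + 103.19 = 933.19
RR3 = 396 / 933.19 = 0.4244

42.4%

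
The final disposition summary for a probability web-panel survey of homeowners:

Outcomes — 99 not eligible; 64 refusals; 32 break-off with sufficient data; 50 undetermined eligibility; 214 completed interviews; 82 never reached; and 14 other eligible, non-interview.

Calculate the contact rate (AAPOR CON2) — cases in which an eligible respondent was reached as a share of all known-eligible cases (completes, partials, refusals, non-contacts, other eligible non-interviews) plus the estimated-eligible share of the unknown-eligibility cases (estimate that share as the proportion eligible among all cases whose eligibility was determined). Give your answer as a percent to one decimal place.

Numerator → 214 + 32 + 64 + 14 = 324
Known eligible → 214 + 32 + 64 + 82 + 14 = 406
e = 406 / (406 + 99) = 406 / 505 = 0.8040
Eligible share of unknowns → 0.8040 × 50 = 40.20
Base → 406 + 40.20 = 446.20
CON2 = 324 / 446.20 = 0.7261

72.6%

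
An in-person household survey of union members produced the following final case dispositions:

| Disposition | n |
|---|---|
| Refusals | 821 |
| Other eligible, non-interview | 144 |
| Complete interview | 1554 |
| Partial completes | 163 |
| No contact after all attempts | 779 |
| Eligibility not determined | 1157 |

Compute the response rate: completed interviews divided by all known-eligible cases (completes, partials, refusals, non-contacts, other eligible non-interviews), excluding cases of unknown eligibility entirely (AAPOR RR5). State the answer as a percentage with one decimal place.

44.9%

Numerator = 1554
Denominator = 1554 + 163 + 821 + 779 + 144 = 3461
RR5 = 1554 / 3461 = 0.4490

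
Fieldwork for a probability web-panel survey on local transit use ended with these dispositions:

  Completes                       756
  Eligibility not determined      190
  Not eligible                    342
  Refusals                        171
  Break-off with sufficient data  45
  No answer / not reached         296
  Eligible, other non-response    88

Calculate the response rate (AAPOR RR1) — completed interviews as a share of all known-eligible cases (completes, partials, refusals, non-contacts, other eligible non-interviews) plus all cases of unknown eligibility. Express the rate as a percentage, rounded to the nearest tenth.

Num → 756
Base → 756 + 45 + 171 + 296 + 88 + 190 = 1546
RR1 = 756 / 1546 = 0.4890

48.9%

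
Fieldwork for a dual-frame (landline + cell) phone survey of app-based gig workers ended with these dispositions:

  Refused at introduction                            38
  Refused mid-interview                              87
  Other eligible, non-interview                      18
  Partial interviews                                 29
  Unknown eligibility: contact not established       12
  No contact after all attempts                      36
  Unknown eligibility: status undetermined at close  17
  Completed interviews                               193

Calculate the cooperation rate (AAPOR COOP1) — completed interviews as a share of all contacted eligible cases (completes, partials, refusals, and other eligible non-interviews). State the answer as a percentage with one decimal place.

52.9%

Refused = 38 + 87 = 125
Unknown eligibility = 12 + 17 = 29
Top → 193
Base → 193 + 29 + 125 + 18 = 365
COOP1 = 193 / 365 = 0.5288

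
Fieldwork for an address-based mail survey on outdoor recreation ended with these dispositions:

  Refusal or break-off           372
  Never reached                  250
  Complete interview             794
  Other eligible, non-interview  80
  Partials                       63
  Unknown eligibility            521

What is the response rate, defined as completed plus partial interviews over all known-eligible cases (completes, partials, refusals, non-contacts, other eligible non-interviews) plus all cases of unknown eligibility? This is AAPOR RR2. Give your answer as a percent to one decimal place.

Top: 794 + 63 = 857
Denominator: 794 + 63 + 372 + 250 + 80 + 521 = 2080
RR2 = 857 / 2080 = 0.4120

41.2%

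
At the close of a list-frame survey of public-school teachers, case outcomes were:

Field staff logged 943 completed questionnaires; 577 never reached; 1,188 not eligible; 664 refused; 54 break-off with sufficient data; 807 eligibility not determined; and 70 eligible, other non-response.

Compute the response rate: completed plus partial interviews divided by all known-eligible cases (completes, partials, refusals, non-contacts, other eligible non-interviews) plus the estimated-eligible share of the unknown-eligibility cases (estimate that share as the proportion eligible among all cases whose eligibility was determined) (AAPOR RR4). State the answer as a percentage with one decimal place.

35.1%

Top → 943 + 54 = 997
Eligible (known) → 943 + 54 + 664 + 577 + 70 = 2308
e = 2308 / (2308 + 1188) = 2308 / 3496 = 0.6602
e × U → 0.6602 × 807 = 532.78
Base → 2308 + 532.78 = 2840.78
RR4 = 997 / 2840.78 = 0.3510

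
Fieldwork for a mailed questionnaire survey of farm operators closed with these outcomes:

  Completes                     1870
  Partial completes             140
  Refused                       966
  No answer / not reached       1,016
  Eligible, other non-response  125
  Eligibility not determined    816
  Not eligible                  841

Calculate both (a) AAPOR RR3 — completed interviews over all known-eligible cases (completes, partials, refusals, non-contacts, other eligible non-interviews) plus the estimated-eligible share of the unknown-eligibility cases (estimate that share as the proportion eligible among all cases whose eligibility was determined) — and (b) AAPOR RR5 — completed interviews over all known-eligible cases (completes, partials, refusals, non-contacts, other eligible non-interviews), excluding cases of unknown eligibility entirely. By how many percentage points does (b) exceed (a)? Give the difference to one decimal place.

6.4

Num → 1870
Known eligible → 1870 + 140 + 966 + 1016 + 125 = 4117
e = 4117 / (4117 + 841) = 4117 / 4958 = 0.8304
e × U → 0.8304 × 816 = 677.61
Base → 4117 + 677.61 = 4794.61
RR3 = 1870 / 4794.61 = 0.3900
Base → 1870 + 140 + 966 + 1016 + 125 = 4117
RR5 = 1870 / 4117 = 0.4542
Difference = 45.42 − 39.00 = 6.42 percentage points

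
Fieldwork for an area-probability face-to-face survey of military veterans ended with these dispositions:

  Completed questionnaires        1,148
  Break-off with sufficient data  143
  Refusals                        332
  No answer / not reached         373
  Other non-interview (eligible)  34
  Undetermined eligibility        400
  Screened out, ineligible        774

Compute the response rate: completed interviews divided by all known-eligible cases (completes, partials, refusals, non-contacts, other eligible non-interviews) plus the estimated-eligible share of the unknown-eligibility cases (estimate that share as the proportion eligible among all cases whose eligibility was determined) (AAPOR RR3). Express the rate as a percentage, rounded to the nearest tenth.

49.5%

Num = 1148
Eligible (known) = 1148 + 143 + 332 + 373 + 34 = 2030
e = 2030 / (2030 + 774) = 2030 / 2804 = 0.7240
Estimated eligible among unknowns = 0.7240 × 400 = 289.60
Denominator = 2030 + 289.60 = 2319.60
RR3 = 1148 / 2319.60 = 0.4949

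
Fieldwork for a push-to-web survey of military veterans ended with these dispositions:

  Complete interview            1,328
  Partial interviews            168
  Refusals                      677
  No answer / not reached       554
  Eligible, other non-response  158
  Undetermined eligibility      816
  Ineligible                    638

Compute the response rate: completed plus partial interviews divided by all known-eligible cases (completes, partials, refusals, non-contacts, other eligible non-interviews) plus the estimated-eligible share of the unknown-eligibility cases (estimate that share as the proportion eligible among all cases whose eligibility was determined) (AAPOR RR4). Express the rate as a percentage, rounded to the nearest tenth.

42.1%

Numerator = 1328 + 168 = 1496
Known eligible = 1328 + 168 + 677 + 554 + 158 = 2885
e = 2885 / (2885 + 638) = 2885 / 3523 = 0.8189
Eligible share of unknowns = 0.8189 × 816 = 668.22
Denominator = 2885 + 668.22 = 3553.22
RR4 = 1496 / 3553.22 = 0.4210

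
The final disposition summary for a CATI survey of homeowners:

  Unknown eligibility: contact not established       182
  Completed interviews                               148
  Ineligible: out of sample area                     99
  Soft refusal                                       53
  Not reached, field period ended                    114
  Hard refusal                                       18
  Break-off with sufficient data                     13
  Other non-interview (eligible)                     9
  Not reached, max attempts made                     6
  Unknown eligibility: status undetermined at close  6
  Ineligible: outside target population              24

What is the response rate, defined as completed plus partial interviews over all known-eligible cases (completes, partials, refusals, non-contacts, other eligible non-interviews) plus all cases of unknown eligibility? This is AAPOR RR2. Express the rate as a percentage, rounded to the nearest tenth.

Refusal or break-off = 18 + 53 = 71
No contact after all attempts = 114 + 6 = 120
Undetermined eligibility = 182 + 6 = 188
Not eligible = 24 + 99 = 123
Top → 148 + 13 = 161
Denominator → 148 + 13 + 71 + 120 + 9 + 188 = 549
RR2 = 161 / 549 = 0.2933

29.3%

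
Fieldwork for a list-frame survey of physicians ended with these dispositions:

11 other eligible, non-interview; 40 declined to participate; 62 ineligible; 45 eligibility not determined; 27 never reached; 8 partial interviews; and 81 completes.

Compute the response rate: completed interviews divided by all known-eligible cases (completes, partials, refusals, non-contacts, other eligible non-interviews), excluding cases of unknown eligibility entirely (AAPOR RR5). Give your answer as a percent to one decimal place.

48.5%

Top: 81
Denom: 81 + 8 + 40 + 27 + 11 = 167
RR5 = 81 / 167 = 0.4850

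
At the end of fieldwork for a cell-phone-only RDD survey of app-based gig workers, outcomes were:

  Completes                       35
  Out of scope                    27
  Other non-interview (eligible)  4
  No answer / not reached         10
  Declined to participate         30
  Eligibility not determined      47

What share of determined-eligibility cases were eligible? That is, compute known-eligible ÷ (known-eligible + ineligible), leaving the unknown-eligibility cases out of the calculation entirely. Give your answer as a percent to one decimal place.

Eligible (known) → 35 + 30 + 10 + 4 = 79
e = 79 / (79 + 27) = 79 / 106 = 0.7453

74.5%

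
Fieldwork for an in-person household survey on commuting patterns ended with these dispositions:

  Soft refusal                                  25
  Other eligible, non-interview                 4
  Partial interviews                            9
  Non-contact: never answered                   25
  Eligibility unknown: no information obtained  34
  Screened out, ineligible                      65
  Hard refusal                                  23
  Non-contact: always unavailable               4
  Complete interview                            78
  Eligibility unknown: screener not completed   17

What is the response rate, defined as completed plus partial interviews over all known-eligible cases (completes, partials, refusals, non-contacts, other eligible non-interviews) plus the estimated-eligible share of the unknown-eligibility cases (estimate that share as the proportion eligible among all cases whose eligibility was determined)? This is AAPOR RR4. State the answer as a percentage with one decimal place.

Refused = 23 + 25 = 48
No answer / not reached = 25 + 4 = 29
Unknown eligibility = 17 + 34 = 51
Numerator = 78 + 9 = 87
Determined eligible = 78 + 9 + 48 + 29 + 4 = 168
e = 168 / (168 + 65) = 168 / 233 = 0.7210
e × U = 0.7210 × 51 = 36.77
Denominator = 168 + 36.77 = 204.77
RR4 = 87 / 204.77 = 0.4249

42.5%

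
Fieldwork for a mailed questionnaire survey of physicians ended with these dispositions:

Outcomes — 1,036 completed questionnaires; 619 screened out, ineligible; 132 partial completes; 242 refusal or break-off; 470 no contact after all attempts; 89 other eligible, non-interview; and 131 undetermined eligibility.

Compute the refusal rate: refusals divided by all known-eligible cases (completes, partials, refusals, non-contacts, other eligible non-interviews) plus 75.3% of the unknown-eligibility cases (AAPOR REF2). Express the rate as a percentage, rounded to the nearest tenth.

Num = 242
Eligible (known) = 1036 + 132 + 242 + 470 + 89 = 1969
e × U = 0.7530 × 131 = 98.64
Denom = 1969 + 98.64 = 2067.64
REF2 = 242 / 2067.64 = 0.1170

11.7%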